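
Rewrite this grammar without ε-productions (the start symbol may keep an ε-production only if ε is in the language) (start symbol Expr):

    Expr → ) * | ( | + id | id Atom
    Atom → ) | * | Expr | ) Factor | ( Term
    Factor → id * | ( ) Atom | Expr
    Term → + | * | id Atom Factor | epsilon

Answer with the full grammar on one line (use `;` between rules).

Expr → ) * | ( | + id | id Atom; Atom → ) | * | Expr | ) Factor | ( Term | (; Factor → id * | ( ) Atom | Expr; Term → + | * | id Atom Factor

Nullable set = {Term}.
ε ∉ L(G), so no ε-production is kept.
Add the nullable-subset variants: Atom → ( Term gives ( Term | (.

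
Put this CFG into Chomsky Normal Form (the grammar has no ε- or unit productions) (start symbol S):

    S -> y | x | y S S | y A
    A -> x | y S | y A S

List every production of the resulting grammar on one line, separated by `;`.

S -> y | x | X1 Y1 | X1 A; A -> x | X1 S | X1 Y2; X1 -> y; Y1 -> S S; Y2 -> A S

Introduce a nonterminal for each terminal appearing in a rule of length ≥ 2: X1 → y.
Binarize each right-hand side of length ≥ 3 by chaining fresh nonterminals (Y1, Y2, …): affected rules were S → X1 S S; A → X1 A S.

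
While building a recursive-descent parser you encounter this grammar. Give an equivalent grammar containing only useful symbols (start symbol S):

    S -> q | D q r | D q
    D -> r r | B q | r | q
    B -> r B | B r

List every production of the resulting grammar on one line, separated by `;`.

Generating nonterminals: {D, S}.
Reachable from S after that: {D, S}.
Removed useless symbols: {B} and every production mentioning them.

S -> q | D q r | D q; D -> r r | r | q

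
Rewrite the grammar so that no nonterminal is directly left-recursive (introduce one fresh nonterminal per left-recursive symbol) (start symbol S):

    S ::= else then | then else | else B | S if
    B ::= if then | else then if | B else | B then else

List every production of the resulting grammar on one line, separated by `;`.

S ::= else then S' | then else S' | else B S'; B ::= if then B' | else then if B'; S' ::= if S' | ε; B' ::= else B' | then else B' | ε

Left recursion appears on S, B.
For S: α = {if}, β = {else then, then else, else B}. Rewrite as S → β S' and S' → α S' | ε.
For B: α = {else, then else}, β = {if then, else then if}. Rewrite as B → β B' and B' → α B' | ε.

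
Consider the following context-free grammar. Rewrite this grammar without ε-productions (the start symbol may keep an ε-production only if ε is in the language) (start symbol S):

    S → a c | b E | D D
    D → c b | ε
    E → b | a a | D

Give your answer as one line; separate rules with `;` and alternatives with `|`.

S → a c | b E | b | D D | D | ε; D → c b; E → b | a a | D

Nullable nonterminals: {D, E, S}.
ε ∈ L(G) since S is nullable, so keep S → ε.
For each production, add variants omitting each subset of nullable occurrences: S → b E gives b E | b. S → D D gives D D | D.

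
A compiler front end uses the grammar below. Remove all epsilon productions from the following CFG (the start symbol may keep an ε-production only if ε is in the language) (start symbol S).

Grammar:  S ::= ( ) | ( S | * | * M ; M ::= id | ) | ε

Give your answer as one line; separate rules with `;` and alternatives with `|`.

Nullable set = {M}.
ε ∉ L(G), so no ε-production is kept.

S ::= ( ) | ( S | * | * M; M ::= id | )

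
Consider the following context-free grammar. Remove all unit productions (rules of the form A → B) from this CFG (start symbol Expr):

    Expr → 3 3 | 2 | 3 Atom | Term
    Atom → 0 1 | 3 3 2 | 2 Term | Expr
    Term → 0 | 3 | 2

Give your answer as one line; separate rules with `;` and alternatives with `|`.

Unit pairs: Atom ⇒* {Expr, Term}; Expr ⇒* {Term}.
Replace each nonterminal's rules with the union of the non-unit rules of every nonterminal it unit-derives.

Expr → 0 | 3 | 2 | 3 3 | 3 Atom; Atom → 0 | 3 | 2 | 0 1 | 3 3 2 | 2 Term | 3 3 | 3 Atom; Term → 0 | 3 | 2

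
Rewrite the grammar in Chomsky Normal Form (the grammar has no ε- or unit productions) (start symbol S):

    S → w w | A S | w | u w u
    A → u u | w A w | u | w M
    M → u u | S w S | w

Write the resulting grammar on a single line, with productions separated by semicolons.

S → X1 X1 | A S | w | X2 Y1; A → X2 X2 | X1 Y2 | u | X1 M; M → X2 X2 | S Y3 | w; X1 → w; X2 → u; Y1 → X1 X2; Y2 → A X1; Y3 → X1 S

Introduce a nonterminal for each terminal appearing in a rule of length ≥ 2: X1 → w, X2 → u.
Binarize each right-hand side of length ≥ 3 by chaining fresh nonterminals (Y1, Y2, …): affected rules were S → X2 X1 X2; A → X1 A X1; M → S X1 S.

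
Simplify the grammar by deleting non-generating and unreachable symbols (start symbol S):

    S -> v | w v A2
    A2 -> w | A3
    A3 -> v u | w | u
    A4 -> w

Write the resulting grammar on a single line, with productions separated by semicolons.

Generating nonterminals: {A2, A3, A4, S}.
Reachable from S after that: {A2, A3, S}.
Removed useless symbols: {A4} and every production mentioning them.

S -> v | w v A2; A2 -> w | A3; A3 -> v u | w | u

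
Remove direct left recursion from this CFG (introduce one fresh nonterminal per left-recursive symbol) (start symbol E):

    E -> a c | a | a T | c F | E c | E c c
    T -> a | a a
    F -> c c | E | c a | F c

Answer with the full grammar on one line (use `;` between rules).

E, F are directly left-recursive.
For E: α = {c, c c}, β = {a c, a, a T, c F}. Rewrite as E → β E' and E' → α E' | ε.
For F: α = {c}, β = {c c, E, c a}. Rewrite as F → β F' and F' → α F' | ε.

E -> a c E' | a E' | a T E' | c F E'; T -> a | a a; F -> c c F' | E F' | c a F'; E' -> c E' | c c E' | ε; F' -> c F' | ε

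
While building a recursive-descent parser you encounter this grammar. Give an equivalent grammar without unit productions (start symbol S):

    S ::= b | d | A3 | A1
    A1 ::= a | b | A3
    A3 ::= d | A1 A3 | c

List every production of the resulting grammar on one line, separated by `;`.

S ::= a | b | d | A1 A3 | c; A1 ::= a | b | d | A1 A3 | c; A3 ::= d | A1 A3 | c

Unit pairs: A1 ⇒* {A3}; S ⇒* {A1, A3}.
For every A with A ⇒* B via unit rules, add B's non-unit alternatives to A; then delete every rule of the form X → Y.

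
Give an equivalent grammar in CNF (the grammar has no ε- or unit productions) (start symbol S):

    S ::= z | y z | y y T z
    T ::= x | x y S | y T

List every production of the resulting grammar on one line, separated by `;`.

S ::= z | X1 X2 | X1 Y1; T ::= x | X3 Y3 | X1 T; X1 ::= y; X2 ::= z; X3 ::= x; Y1 ::= X1 Y2; Y2 ::= T X2; Y3 ::= X1 S

Introduce a nonterminal for each terminal appearing in a rule of length ≥ 2: X1 → y, X2 → z, X3 → x.
Binarize each right-hand side of length ≥ 3 by chaining fresh nonterminals (Y1, Y2, …): affected rules were S → X1 X1 T X2; T → X3 X1 S.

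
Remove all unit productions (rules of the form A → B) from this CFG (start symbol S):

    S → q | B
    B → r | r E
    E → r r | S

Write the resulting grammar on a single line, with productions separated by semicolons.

Unit pairs: E ⇒* {B, S}; S ⇒* {B}.
For every A with A ⇒* B via unit rules, add B's non-unit alternatives to A; then delete every rule of the form X → Y.

S → r | r E | q; B → r | r E; E → r | r E | r r | q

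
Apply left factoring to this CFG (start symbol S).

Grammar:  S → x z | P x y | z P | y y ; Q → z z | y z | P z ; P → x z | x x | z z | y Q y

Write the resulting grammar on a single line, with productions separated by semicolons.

P has alternatives sharing prefix 'x': factor to P → x P' with P' → z | x.

S → x z | P x y | z P | y y; Q → z z | y z | P z; P → z z | y Q y | x P'; P' → z | x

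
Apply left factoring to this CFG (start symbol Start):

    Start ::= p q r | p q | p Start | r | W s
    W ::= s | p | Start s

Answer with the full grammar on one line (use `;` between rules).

Start has alternatives sharing prefix 'p': factor to Start → p Start1 with Start1 → q r | q | Start.
Start1 has alternatives sharing prefix 'q': factor to Start1 → q Start11 with Start11 → r | ε.

Start ::= r | W s | p Start1; W ::= s | p | Start s; Start1 ::= Start | q Start11; Start11 ::= r | epsilon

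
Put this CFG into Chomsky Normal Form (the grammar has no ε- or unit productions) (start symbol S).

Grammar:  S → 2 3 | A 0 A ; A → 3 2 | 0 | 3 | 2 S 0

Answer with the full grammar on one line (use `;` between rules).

Introduce a nonterminal for each terminal appearing in a rule of length ≥ 2: X1 → 2, X2 → 3, X3 → 0.
Binarize each right-hand side of length ≥ 3 by chaining fresh nonterminals (Y1, Y2, …): affected rules were S → A X3 A; A → X1 S X3.

S → X1 X2 | A Y1; A → X2 X1 | 0 | 3 | X1 Y2; X1 → 2; X2 → 3; X3 → 0; Y1 → X3 A; Y2 → S X3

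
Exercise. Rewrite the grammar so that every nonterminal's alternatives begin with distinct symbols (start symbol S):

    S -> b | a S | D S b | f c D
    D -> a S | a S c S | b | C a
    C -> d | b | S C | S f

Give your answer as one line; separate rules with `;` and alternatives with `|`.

D has alternatives sharing prefix 'a S': factor to D → a S D' with D' → ε | c S.
C has alternatives sharing prefix 'S': factor to C → S C' with C' → C | f.

S -> b | a S | D S b | f c D; D -> b | C a | a S D'; C -> d | b | S C'; D' -> ε | c S; C' -> C | f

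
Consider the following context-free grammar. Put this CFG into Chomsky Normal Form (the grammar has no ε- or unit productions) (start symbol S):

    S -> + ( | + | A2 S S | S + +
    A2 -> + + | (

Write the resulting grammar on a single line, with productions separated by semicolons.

Introduce a nonterminal for each terminal appearing in a rule of length ≥ 2: X1 → +, X2 → (.
Binarize each right-hand side of length ≥ 3 by chaining fresh nonterminals (Y1, Y2, …): affected rules were S → A2 S S; S → S X1 X1.

S -> X1 X2 | + | A2 Y1 | S Y2; A2 -> X1 X1 | (; X1 -> +; X2 -> (; Y1 -> S S; Y2 -> X1 X1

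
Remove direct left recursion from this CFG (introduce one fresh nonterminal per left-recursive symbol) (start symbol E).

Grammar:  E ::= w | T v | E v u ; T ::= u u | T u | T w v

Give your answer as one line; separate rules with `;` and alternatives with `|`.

Directly left-recursive nonterminals: E, T.
For E: α = {v u}, β = {w, T v}. Rewrite as E → β E' and E' → α E' | ε.
For T: α = {u, w v}, β = {u u}. Rewrite as T → β T' and T' → α T' | ε.

E ::= w E' | T v E'; T ::= u u T'; E' ::= v u E' | eps; T' ::= u T' | w v T' | eps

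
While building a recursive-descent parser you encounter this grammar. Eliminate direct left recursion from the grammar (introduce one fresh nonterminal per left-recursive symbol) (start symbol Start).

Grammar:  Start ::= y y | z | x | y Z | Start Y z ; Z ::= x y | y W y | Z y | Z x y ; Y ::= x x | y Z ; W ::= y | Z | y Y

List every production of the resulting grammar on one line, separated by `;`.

Start, Z are directly left-recursive.
For Start: α = {Y z}, β = {y y, z, x, y Z}. Rewrite as Start → β Start1 and Start1 → α Start1 | ε.
For Z: α = {y, x y}, β = {x y, y W y}. Rewrite as Z → β Z1 and Z1 → α Z1 | ε.

Start ::= y y Start1 | z Start1 | x Start1 | y Z Start1; Z ::= x y Z1 | y W y Z1; Y ::= x x | y Z; W ::= y | Z | y Y; Start1 ::= Y z Start1 | ε; Z1 ::= y Z1 | x y Z1 | ε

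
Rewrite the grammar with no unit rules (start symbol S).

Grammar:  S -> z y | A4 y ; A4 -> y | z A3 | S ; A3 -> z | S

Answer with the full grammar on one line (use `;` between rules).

Unit pairs: A3 ⇒* {S}; A4 ⇒* {S}.
Replace each nonterminal's rules with the union of the non-unit rules of every nonterminal it unit-derives.

S -> z y | A4 y; A4 -> y | z A3 | z y | A4 y; A3 -> z y | A4 y | z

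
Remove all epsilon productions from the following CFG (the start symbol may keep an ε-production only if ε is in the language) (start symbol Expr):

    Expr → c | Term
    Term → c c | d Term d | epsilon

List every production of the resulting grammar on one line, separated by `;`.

Expr → c | Term | epsilon; Term → c c | d Term d | d d

The nullable symbols are {Expr, Term}.
ε ∈ L(G) since Expr is nullable, so keep Expr → ε.
For each production, add variants omitting each subset of nullable occurrences: Term → d Term d gives d Term d | d d.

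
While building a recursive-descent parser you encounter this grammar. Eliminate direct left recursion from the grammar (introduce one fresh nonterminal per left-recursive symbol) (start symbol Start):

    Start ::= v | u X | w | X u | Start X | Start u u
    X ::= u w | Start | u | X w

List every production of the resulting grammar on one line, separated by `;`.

Left recursion appears on Start, X.
For Start: α = {X, u u}, β = {v, u X, w, X u}. Rewrite as Start → β Start1 and Start1 → α Start1 | ε.
For X: α = {w}, β = {u w, Start, u}. Rewrite as X → β X1 and X1 → α X1 | ε.

Start ::= v Start1 | u X Start1 | w Start1 | X u Start1; X ::= u w X1 | Start X1 | u X1; Start1 ::= X Start1 | u u Start1 | ε; X1 ::= w X1 | ε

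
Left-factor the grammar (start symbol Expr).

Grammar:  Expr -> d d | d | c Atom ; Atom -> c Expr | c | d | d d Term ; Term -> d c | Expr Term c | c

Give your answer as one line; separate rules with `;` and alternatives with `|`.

Expr has alternatives sharing prefix 'd': factor to Expr → d Expr1 with Expr1 → d | ε.
Atom has alternatives sharing prefix 'c': factor to Atom → c Atom1 with Atom1 → Expr | ε.
Atom has alternatives sharing prefix 'd': factor to Atom → d Atom2 with Atom2 → ε | d Term.

Expr -> c Atom | d Expr1; Atom -> c Atom1 | d Atom2; Term -> d c | Expr Term c | c; Expr1 -> d | ε; Atom1 -> Expr | ε; Atom2 -> ε | d Term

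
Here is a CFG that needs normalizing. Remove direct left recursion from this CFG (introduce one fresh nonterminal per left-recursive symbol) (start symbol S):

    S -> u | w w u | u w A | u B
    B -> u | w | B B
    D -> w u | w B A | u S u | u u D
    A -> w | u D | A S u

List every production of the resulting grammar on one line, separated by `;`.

S -> u | w w u | u w A | u B; B -> u B' | w B'; D -> w u | w B A | u S u | u u D; A -> w A' | u D A'; B' -> B B' | ε; A' -> S u A' | ε

Directly left-recursive nonterminals: B, A.
For B: α = {B}, β = {u, w}. Rewrite as B → β B' and B' → α B' | ε.
For A: α = {S u}, β = {w, u D}. Rewrite as A → β A' and A' → α A' | ε.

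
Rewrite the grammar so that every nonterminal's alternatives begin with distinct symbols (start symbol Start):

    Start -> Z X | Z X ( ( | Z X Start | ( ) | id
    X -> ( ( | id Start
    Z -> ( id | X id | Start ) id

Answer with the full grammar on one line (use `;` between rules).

Start has alternatives sharing prefix 'Z X': factor to Start → Z X Start1 with Start1 → ε | ( ( | Start.

Start -> ( ) | id | Z X Start1; X -> ( ( | id Start; Z -> ( id | X id | Start ) id; Start1 -> ε | ( ( | Start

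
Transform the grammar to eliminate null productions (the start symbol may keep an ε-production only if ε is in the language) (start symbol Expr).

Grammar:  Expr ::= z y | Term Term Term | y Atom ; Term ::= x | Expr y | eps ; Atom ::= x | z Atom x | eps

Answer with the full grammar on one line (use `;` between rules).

Expr ::= z y | Term Term Term | Term Term | Term | y Atom | y | ε; Term ::= x | Expr y | y; Atom ::= x | z Atom x | z x

The nullable symbols are {Atom, Expr, Term}.
ε ∈ L(G) since Expr is nullable, so keep Expr → ε.
For each production, add variants omitting each subset of nullable occurrences: Expr → Term Term Term gives Term Term Term | Term Term | Term. Expr → y Atom gives y Atom | y. Term → Expr y gives Expr y | y. Atom → z Atom x gives z Atom x | z x.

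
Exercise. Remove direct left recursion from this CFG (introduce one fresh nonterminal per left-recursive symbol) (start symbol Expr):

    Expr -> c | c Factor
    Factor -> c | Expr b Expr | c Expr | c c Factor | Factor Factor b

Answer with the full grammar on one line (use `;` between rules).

Expr -> c | c Factor; Factor -> c Factor1 | Expr b Expr Factor1 | c Expr Factor1 | c c Factor Factor1; Factor1 -> Factor b Factor1 | ε

Factor is directly left-recursive.
For Factor: α = {Factor b}, β = {c, Expr b Expr, c Expr, c c Factor}. Rewrite as Factor → β Factor1 and Factor1 → α Factor1 | ε.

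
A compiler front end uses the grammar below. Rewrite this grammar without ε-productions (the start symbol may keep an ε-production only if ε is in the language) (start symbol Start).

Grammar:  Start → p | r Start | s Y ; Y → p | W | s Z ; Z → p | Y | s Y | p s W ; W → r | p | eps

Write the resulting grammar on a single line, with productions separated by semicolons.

Start → p | r Start | s Y | s; Y → p | W | s Z | s; Z → p | Y | s Y | s | p s W | p s; W → r | p

Nullable set = {W, Y, Z}.
ε ∉ L(G), so no ε-production is kept.
Expand every rule over subsets of its nullable positions: Start → s Y gives s Y | s. Y → s Z gives s Z | s. Z → s Y gives s Y | s. Z → p s W gives p s W | p s.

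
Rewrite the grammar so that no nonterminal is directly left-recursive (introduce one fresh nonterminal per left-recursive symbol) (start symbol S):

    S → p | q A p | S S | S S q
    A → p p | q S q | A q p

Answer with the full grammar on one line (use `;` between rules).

S, A are directly left-recursive.
For S: α = {S, S q}, β = {p, q A p}. Rewrite as S → β S' and S' → α S' | ε.
For A: α = {q p}, β = {p p, q S q}. Rewrite as A → β A' and A' → α A' | ε.

S → p S' | q A p S'; A → p p A' | q S q A'; S' → S S' | S q S' | ε; A' → q p A' | ε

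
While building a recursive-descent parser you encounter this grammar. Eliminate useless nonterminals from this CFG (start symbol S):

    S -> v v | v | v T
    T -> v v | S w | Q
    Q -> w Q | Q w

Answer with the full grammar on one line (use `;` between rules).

Generating nonterminals: {S, T}.
Reachable from S after that: {S, T}.
Removed useless symbols: {Q} and every production mentioning them.

S -> v v | v | v T; T -> v v | S w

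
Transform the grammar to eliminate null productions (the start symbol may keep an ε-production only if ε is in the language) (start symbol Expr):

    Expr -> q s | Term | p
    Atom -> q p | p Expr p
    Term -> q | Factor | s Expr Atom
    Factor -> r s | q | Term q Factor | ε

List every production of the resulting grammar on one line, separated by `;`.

Expr -> q s | Term | p | ε; Atom -> q p | p Expr p | p p; Term -> q | Factor | s Expr Atom | s Atom; Factor -> r s | q | Term q Factor | Term q | q Factor

Nullable nonterminals: {Expr, Factor, Term}.
ε ∈ L(G) since Expr is nullable, so keep Expr → ε.
Add the nullable-subset variants: Atom → p Expr p gives p Expr p | p p. Term → s Expr Atom gives s Expr Atom | s Atom. Factor → Term q Factor gives Term q Factor | Term q | q Factor.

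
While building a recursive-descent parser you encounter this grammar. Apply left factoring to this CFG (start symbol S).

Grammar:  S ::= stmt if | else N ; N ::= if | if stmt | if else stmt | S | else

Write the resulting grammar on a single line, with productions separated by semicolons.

S ::= stmt if | else N; N ::= S | else | if N'; N' ::= eps | stmt | else stmt

N has alternatives sharing prefix 'if': factor to N → if N' with N' → ε | stmt | else stmt.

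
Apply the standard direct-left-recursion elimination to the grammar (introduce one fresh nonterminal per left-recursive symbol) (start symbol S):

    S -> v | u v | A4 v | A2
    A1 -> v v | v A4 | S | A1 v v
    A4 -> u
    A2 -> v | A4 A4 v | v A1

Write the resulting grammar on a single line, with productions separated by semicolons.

Left recursion appears on A1.
For A1: α = {v v}, β = {v v, v A4, S}. Rewrite as A1 → β A1' and A1' → α A1' | ε.

S -> v | u v | A4 v | A2; A1 -> v v A1' | v A4 A1' | S A1'; A4 -> u; A2 -> v | A4 A4 v | v A1; A1' -> v v A1' | eps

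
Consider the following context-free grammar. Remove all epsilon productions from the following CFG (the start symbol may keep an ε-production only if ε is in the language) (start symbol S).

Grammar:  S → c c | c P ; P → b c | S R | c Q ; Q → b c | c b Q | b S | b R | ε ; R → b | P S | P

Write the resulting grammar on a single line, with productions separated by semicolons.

S → c c | c P; P → b c | S R | c Q | c; Q → b c | c b Q | c b | b S | b R; R → b | P S | P

The nullable symbols are {Q}.
ε ∉ L(G), so no ε-production is kept.
For each production, add variants omitting each subset of nullable occurrences: P → c Q gives c Q | c. Q → c b Q gives c b Q | c b.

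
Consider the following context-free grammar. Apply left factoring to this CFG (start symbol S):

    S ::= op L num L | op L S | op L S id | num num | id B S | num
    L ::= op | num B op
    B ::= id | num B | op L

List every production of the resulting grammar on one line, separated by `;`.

S ::= id B S | op L S' | num S''; L ::= op | num B op; B ::= id | num B | op L; S' ::= num L | S S'''; S'' ::= num | ε; S''' ::= ε | id

S has alternatives sharing prefix 'op L': factor to S → op L S' with S' → num L | S | S id.
S has alternatives sharing prefix 'num': factor to S → num S'' with S'' → num | ε.
S' has alternatives sharing prefix 'S': factor to S' → S S''' with S''' → ε | id.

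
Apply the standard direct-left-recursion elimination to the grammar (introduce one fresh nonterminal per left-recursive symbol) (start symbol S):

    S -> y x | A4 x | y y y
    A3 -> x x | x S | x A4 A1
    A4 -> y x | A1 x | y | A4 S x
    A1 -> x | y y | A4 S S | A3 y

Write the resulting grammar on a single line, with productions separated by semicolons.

S -> y x | A4 x | y y y; A3 -> x x | x S | x A4 A1; A4 -> y x A4' | A1 x A4' | y A4'; A1 -> x | y y | A4 S S | A3 y; A4' -> S x A4' | epsilon

Directly left-recursive nonterminal: A4.
For A4: α = {S x}, β = {y x, A1 x, y}. Rewrite as A4 → β A4' and A4' → α A4' | ε.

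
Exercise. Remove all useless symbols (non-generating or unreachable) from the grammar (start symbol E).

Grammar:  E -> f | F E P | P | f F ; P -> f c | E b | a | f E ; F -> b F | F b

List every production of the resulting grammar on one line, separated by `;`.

E -> f | P; P -> f c | E b | a | f E

Generating nonterminals: {E, P}.
Reachable from E after that: {E, P}.
Removed useless symbols: {F} and every production mentioning them.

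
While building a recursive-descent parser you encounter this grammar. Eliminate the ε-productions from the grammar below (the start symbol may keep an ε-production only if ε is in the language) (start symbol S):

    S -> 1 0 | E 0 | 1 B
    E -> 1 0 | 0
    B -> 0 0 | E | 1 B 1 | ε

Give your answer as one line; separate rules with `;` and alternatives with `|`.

Nullable set = {B}.
ε ∉ L(G), so no ε-production is kept.
Expand every rule over subsets of its nullable positions: S → 1 B gives 1 B | 1. B → 1 B 1 gives 1 B 1 | 1 1.

S -> 1 0 | E 0 | 1 B | 1; E -> 1 0 | 0; B -> 0 0 | E | 1 B 1 | 1 1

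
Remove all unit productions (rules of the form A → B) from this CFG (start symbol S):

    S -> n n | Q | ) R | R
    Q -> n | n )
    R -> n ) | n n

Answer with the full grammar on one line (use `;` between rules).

Unit pairs: S ⇒* {Q, R}.
For every A with A ⇒* B via unit rules, add B's non-unit alternatives to A; then delete every rule of the form X → Y.

S -> n ) | n n | ) R | n; Q -> n | n ); R -> n ) | n n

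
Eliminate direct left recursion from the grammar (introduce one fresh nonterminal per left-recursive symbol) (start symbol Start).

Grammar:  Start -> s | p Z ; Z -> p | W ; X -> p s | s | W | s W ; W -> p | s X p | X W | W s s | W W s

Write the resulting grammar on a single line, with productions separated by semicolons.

Start -> s | p Z; Z -> p | W; X -> p s | s | W | s W; W -> p W1 | s X p W1 | X W W1; W1 -> s s W1 | W s W1 | ε

W is directly left-recursive.
For W: α = {s s, W s}, β = {p, s X p, X W}. Rewrite as W → β W1 and W1 → α W1 | ε.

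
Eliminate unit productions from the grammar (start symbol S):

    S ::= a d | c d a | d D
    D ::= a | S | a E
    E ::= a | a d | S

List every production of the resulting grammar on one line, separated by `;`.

Unit pairs: D ⇒* {S}; E ⇒* {S}.
For every A with A ⇒* B via unit rules, add B's non-unit alternatives to A; then delete every rule of the form X → Y.

S ::= a d | c d a | d D; D ::= a d | c d a | d D | a | a E; E ::= a | a d | c d a | d D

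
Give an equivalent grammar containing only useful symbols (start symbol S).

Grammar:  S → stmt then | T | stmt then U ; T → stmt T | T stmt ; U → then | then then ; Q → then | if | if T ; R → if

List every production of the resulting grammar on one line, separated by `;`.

S → stmt then | stmt then U; U → then | then then

Generating nonterminals: {Q, R, S, U}.
Reachable from S after that: {S, U}.
Removed useless symbols: {Q, R, T} and every production mentioning them.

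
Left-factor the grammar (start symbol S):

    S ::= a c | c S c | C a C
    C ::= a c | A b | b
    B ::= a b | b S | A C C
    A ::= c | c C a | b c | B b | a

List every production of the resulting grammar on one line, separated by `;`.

A has alternatives sharing prefix 'c': factor to A → c A' with A' → ε | C a.

S ::= a c | c S c | C a C; C ::= a c | A b | b; B ::= a b | b S | A C C; A ::= b c | B b | a | c A'; A' ::= ε | C a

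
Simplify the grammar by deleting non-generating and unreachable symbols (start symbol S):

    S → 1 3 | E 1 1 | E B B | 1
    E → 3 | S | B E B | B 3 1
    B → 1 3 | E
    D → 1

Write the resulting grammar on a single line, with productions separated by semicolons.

S → 1 3 | E 1 1 | E B B | 1; E → 3 | S | B E B | B 3 1; B → 1 3 | E

Generating nonterminals: {B, D, E, S}.
Reachable from S after that: {B, E, S}.
Removed useless symbols: {D} and every production mentioning them.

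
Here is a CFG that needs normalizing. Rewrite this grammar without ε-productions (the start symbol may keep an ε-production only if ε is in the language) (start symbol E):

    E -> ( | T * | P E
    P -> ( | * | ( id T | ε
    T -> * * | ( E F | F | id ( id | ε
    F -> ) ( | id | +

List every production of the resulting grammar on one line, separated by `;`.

Nullable set = {P, T}.
ε ∉ L(G), so no ε-production is kept.
Expand every rule over subsets of its nullable positions: E → T * gives T * | *. P → ( id T gives ( id T | ( id.

E -> ( | T * | * | P E; P -> ( | * | ( id T | ( id; T -> * * | ( E F | F | id ( id; F -> ) ( | id | +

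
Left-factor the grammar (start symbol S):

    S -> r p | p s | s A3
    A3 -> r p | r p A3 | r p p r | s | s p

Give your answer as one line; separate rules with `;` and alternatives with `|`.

A3 has alternatives sharing prefix 'r p': factor to A3 → r p A3' with A3' → ε | A3 | p r.
A3 has alternatives sharing prefix 's': factor to A3 → s A3'' with A3'' → ε | p.

S -> r p | p s | s A3; A3 -> r p A3' | s A3''; A3' -> ε | A3 | p r; A3'' -> ε | p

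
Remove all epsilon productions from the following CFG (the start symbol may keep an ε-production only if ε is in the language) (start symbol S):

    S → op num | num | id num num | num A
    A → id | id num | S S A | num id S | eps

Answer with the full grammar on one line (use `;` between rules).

Nullable nonterminals: {A}.
ε ∉ L(G), so no ε-production is kept.
Add the nullable-subset variants: A → S S A gives S S A | S S.

S → op num | num | id num num | num A; A → id | id num | S S A | S S | num id S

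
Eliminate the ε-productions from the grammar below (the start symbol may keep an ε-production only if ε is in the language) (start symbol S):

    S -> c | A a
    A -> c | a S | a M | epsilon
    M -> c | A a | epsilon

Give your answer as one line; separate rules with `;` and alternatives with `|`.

S -> c | A a | a; A -> c | a S | a M | a; M -> c | A a | a

The nullable symbols are {A, M}.
ε ∉ L(G), so no ε-production is kept.
For each production, add variants omitting each subset of nullable occurrences: S → A a gives A a | a. A → a M gives a M | a. M → A a gives A a | a.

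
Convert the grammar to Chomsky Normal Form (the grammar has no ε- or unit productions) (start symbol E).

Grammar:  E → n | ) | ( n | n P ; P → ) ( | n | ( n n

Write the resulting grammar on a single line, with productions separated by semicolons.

E → n | ) | X1 X2 | X2 P; P → X3 X1 | n | X1 Y1; X1 → (; X2 → n; X3 → ); Y1 → X2 X2

Introduce a nonterminal for each terminal appearing in a rule of length ≥ 2: X1 → (, X2 → n, X3 → ).
Binarize each right-hand side of length ≥ 3 by chaining fresh nonterminals (Y1, Y2, …): affected rules were P → X1 X2 X2.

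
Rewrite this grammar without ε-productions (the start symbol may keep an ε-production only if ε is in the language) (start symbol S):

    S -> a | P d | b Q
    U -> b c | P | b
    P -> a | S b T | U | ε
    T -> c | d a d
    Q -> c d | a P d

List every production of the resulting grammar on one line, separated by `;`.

S -> a | P d | d | b Q; U -> b c | P | b; P -> a | S b T | U; T -> c | d a d; Q -> c d | a P d | a d

The nullable symbols are {P, U}.
ε ∉ L(G), so no ε-production is kept.
For each production, add variants omitting each subset of nullable occurrences: S → P d gives P d | d. Q → a P d gives a P d | a d.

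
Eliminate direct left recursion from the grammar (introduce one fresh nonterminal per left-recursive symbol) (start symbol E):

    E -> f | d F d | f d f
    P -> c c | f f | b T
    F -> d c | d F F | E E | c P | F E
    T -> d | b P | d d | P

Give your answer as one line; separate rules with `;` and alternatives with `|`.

E -> f | d F d | f d f; P -> c c | f f | b T; F -> d c F' | d F F F' | E E F' | c P F'; T -> d | b P | d d | P; F' -> E F' | ε

Left recursion appears on F.
For F: α = {E}, β = {d c, d F F, E E, c P}. Rewrite as F → β F' and F' → α F' | ε.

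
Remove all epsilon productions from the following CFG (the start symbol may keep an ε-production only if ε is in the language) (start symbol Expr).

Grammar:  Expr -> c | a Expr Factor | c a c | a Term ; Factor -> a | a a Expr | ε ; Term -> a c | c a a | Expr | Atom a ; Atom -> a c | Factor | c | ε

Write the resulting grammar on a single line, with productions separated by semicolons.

Expr -> c | a Expr Factor | a Expr | c a c | a Term; Factor -> a | a a Expr; Term -> a c | c a a | Expr | Atom a | a; Atom -> a c | Factor | c

Nullable nonterminals: {Atom, Factor}.
ε ∉ L(G), so no ε-production is kept.
Add the nullable-subset variants: Expr → a Expr Factor gives a Expr Factor | a Expr. Term → Atom a gives Atom a | a.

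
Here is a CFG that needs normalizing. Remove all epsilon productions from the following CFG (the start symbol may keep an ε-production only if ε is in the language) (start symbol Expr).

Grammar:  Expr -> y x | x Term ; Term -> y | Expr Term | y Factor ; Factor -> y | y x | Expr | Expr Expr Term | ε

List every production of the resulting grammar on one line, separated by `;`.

The nullable symbols are {Factor}.
ε ∉ L(G), so no ε-production is kept.

Expr -> y x | x Term; Term -> y | Expr Term | y Factor; Factor -> y | y x | Expr | Expr Expr Term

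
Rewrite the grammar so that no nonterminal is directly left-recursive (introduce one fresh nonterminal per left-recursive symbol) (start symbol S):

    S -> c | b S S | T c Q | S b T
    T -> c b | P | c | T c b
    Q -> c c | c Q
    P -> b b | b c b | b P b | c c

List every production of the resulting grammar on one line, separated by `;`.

Directly left-recursive nonterminals: S, T.
For S: α = {b T}, β = {c, b S S, T c Q}. Rewrite as S → β S' and S' → α S' | ε.
For T: α = {c b}, β = {c b, P, c}. Rewrite as T → β T' and T' → α T' | ε.

S -> c S' | b S S S' | T c Q S'; T -> c b T' | P T' | c T'; Q -> c c | c Q; P -> b b | b c b | b P b | c c; S' -> b T S' | ε; T' -> c b T' | ε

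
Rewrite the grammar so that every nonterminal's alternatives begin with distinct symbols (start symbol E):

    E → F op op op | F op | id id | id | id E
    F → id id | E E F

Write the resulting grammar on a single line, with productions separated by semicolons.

E has alternatives sharing prefix 'id': factor to E → id E' with E' → id | ε | E.
E has alternatives sharing prefix 'F op': factor to E → F op E'' with E'' → op op | ε.

E → id E' | F op E''; F → id id | E E F; E' → id | ε | E; E'' → op op | ε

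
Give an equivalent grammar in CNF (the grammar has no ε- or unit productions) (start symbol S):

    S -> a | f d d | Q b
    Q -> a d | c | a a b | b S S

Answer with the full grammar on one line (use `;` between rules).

Introduce a nonterminal for each terminal appearing in a rule of length ≥ 2: X1 → f, X2 → d, X3 → b, X4 → a.
Binarize each right-hand side of length ≥ 3 by chaining fresh nonterminals (Y1, Y2, …): affected rules were S → X1 X2 X2; Q → X4 X4 X3; Q → X3 S S.

S -> a | X1 Y1 | Q X3; Q -> X4 X2 | c | X4 Y2 | X3 Y3; X1 -> f; X2 -> d; X3 -> b; X4 -> a; Y1 -> X2 X2; Y2 -> X4 X3; Y3 -> S S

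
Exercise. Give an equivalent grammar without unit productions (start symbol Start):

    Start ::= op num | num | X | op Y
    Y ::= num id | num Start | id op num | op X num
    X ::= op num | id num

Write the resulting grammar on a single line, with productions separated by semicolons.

Start ::= op num | num | op Y | id num; Y ::= num id | num Start | id op num | op X num; X ::= op num | id num

Unit pairs: Start ⇒* {X}.
For each unit pair (A, B), copy every non-unit production of B to A, then drop all unit productions.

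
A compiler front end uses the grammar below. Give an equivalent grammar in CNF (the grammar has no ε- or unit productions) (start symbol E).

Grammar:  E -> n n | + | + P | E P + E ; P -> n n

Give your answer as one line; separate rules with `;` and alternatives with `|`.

Introduce a nonterminal for each terminal appearing in a rule of length ≥ 2: X1 → n, X2 → +.
Binarize each right-hand side of length ≥ 3 by chaining fresh nonterminals (Y1, Y2, …): affected rules were E → E P X2 E.

E -> X1 X1 | + | X2 P | E Y1; P -> X1 X1; X1 -> n; X2 -> +; Y1 -> P Y2; Y2 -> X2 E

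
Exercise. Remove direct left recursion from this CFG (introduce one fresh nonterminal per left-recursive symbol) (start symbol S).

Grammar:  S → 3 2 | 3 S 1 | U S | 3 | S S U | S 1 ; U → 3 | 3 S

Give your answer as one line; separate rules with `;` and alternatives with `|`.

S → 3 2 S' | 3 S 1 S' | U S S' | 3 S'; U → 3 | 3 S; S' → S U S' | 1 S' | ε

Left recursion appears on S.
For S: α = {S U, 1}, β = {3 2, 3 S 1, U S, 3}. Rewrite as S → β S' and S' → α S' | ε.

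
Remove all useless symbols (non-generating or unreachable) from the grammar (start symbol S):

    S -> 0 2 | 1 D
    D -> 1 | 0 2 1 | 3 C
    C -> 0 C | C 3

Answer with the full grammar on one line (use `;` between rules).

Generating nonterminals: {D, S}.
Reachable from S after that: {D, S}.
Removed useless symbols: {C} and every production mentioning them.

S -> 0 2 | 1 D; D -> 1 | 0 2 1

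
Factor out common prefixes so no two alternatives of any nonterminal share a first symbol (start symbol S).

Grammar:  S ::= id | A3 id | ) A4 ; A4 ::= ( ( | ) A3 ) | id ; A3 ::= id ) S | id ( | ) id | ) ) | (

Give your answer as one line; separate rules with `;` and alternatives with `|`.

S ::= id | A3 id | ) A4; A4 ::= ( ( | ) A3 ) | id; A3 ::= ( | id A3' | ) A3''; A3' ::= ) S | (; A3'' ::= id | )

A3 has alternatives sharing prefix 'id': factor to A3 → id A3' with A3' → ) S | (.
A3 has alternatives sharing prefix ')': factor to A3 → ) A3'' with A3'' → id | ).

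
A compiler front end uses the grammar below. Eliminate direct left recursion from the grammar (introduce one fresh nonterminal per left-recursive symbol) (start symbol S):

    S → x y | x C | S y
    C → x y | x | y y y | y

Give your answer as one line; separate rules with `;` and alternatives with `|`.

Left recursion appears on S.
For S: α = {y}, β = {x y, x C}. Rewrite as S → β S' and S' → α S' | ε.

S → x y S' | x C S'; C → x y | x | y y y | y; S' → y S' | ε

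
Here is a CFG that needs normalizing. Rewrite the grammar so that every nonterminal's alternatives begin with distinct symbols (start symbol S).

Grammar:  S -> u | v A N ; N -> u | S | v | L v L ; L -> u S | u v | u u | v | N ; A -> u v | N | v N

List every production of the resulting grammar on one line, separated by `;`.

L has alternatives sharing prefix 'u': factor to L → u L' with L' → S | v | u.

S -> u | v A N; N -> u | S | v | L v L; L -> v | N | u L'; A -> u v | N | v N; L' -> S | v | u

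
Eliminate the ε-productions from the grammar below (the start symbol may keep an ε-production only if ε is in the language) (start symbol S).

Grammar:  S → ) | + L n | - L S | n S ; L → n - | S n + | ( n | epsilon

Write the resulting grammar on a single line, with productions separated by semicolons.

Nullable nonterminals: {L}.
ε ∉ L(G), so no ε-production is kept.
Expand every rule over subsets of its nullable positions: S → + L n gives + L n | + n. S → - L S gives - L S | - S.

S → ) | + L n | + n | - L S | - S | n S; L → n - | S n + | ( n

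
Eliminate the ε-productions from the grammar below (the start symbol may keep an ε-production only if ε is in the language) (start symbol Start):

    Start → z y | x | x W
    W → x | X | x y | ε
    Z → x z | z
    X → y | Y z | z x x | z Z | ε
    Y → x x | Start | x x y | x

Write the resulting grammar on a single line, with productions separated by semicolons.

Start → z y | x | x W; W → x | X | x y; Z → x z | z; X → y | Y z | z x x | z Z; Y → x x | Start | x x y | x

The nullable symbols are {W, X}.
ε ∉ L(G), so no ε-production is kept.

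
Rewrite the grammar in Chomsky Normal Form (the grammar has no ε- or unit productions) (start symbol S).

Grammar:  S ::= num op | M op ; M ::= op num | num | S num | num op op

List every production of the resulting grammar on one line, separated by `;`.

Introduce a nonterminal for each terminal appearing in a rule of length ≥ 2: X1 → num, X2 → op.
Binarize each right-hand side of length ≥ 3 by chaining fresh nonterminals (Y1, Y2, …): affected rules were M → X1 X2 X2.

S ::= X1 X2 | M X2; M ::= X2 X1 | num | S X1 | X1 Y1; X1 ::= num; X2 ::= op; Y1 ::= X2 X2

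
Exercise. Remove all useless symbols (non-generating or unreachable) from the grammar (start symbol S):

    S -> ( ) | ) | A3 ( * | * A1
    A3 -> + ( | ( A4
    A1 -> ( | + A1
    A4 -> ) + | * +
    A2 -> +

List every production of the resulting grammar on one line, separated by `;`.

S -> ( ) | ) | A3 ( * | * A1; A3 -> + ( | ( A4; A1 -> ( | + A1; A4 -> ) + | * +

Generating nonterminals: {A1, A2, A3, A4, S}.
Reachable from S after that: {A1, A3, A4, S}.
Removed useless symbols: {A2} and every production mentioning them.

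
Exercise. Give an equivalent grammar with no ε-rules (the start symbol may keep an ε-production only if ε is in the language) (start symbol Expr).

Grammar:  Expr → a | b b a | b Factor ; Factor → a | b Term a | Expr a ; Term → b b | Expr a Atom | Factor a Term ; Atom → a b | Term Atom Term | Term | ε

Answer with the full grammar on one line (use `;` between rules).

Expr → a | b b a | b Factor; Factor → a | b Term a | Expr a; Term → b b | Expr a Atom | Expr a | Factor a Term; Atom → a b | Term Atom Term | Term Term | Term

The nullable symbols are {Atom}.
ε ∉ L(G), so no ε-production is kept.
Add the nullable-subset variants: Term → Expr a Atom gives Expr a Atom | Expr a. Atom → Term Atom Term gives Term Atom Term | Term Term.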